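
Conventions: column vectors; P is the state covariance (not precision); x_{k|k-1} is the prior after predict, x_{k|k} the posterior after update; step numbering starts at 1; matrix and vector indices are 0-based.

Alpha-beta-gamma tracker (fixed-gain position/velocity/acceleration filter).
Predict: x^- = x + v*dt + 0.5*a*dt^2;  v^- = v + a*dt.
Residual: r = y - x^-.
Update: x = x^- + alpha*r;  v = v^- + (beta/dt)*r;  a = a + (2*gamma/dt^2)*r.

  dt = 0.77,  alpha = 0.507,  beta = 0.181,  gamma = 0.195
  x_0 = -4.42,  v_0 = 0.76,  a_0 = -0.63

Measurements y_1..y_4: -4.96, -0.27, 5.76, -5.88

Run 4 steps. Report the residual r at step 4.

step 1: x_pred=-4.0216  r=-0.9384  x^+=-4.4974  v^+=0.0543  a^+=-1.2473
step 2: x_pred=-4.8253  r=4.5553  x^+=-2.5158  v^+=0.1647  a^+=1.7491
step 3: x_pred=-1.8704  r=7.6304  x^+=1.9982  v^+=3.3051  a^+=6.7683
step 4: x_pred=6.5496  r=-12.4296  x^+=0.2478  v^+=5.5950  a^+=-1.4077

resid = -12.4296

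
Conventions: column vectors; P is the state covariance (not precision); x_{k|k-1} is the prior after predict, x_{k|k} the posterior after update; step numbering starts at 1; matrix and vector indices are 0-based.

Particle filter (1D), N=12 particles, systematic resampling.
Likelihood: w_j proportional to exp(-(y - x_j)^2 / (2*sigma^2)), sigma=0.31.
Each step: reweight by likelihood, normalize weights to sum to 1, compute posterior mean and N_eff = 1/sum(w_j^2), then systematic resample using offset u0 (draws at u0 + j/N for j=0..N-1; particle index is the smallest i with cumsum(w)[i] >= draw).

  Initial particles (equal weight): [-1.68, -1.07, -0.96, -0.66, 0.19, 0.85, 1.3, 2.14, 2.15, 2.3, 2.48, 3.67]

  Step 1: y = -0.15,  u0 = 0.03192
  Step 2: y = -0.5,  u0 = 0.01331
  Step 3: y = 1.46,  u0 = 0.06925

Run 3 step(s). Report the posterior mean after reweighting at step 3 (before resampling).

step 1: w=[0.0000, 0.0143, 0.0384, 0.3015, 0.6394, 0.0064, 0.0000, 0.0000, 0.0000, 0.0000, 0.0000, 0.0000]  mean=-0.1242  Neff=1.9943  idx=[2, 3, 3, 3, 4, 4, 4, 4, 4, 4, 4, 4]
step 2: w=[0.0916, 0.2411, 0.2411, 0.2411, 0.0231, 0.0231, 0.0231, 0.0231, 0.0231, 0.0231, 0.0231, 0.0231]  mean=-0.5302  Neff=5.3456  idx=[0, 1, 1, 1, 2, 2, 2, 3, 3, 3, 5, 8]
step 3: w=[0.0000, 0.0000, 0.0000, 0.0000, 0.0000, 0.0000, 0.0000, 0.0000, 0.0000, 0.0000, 0.5000, 0.5000]  mean=0.1900  Neff=2.0000  idx=[10, 10, 10, 10, 10, 10, 11, 11, 11, 11, 11, 11]

post_mean = 0.1900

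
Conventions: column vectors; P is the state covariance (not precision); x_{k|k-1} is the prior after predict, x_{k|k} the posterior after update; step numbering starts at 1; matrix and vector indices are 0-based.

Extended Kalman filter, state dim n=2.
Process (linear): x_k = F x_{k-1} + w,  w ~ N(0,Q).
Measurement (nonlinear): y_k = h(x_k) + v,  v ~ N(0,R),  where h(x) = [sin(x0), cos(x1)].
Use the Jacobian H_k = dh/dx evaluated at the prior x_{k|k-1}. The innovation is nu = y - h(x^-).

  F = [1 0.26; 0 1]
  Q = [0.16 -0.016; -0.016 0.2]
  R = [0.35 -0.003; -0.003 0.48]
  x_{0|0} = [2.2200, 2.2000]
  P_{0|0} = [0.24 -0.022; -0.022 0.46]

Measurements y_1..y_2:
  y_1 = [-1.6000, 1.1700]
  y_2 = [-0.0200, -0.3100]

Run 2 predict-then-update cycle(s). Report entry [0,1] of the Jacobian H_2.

H_jac[0,1] = 0.0000

step 1: x^-=[2.7920, 2.2000]  P^-=[0.4197 0.0816; 0.0816 0.6600]  H_jac=[-0.9395 0.0000; 0.0000 -0.8085]  S=[0.7204 0.0590; 0.0590 0.9114]  K=[-0.5442 -0.0372; -0.0588 -0.5817]  nu=[-1.9425, 1.7585]  x^+=[3.7838, 1.2914]  P^+=[0.2026 0.0200; 0.0200 0.3451]
step 2: x^-=[4.1196, 1.2914]  P^-=[0.3964 0.0938; 0.0938 0.5451]  H_jac=[-0.5587 0.0000; 0.0000 -0.9612]  S=[0.4737 0.0474; 0.0474 0.9836]  K=[-0.4605 -0.0695; -0.0576 -0.5299]  nu=[0.8094, -0.5858]  x^+=[3.7875, 1.5551]  P^+=[0.2881 0.0333; 0.0333 0.2644]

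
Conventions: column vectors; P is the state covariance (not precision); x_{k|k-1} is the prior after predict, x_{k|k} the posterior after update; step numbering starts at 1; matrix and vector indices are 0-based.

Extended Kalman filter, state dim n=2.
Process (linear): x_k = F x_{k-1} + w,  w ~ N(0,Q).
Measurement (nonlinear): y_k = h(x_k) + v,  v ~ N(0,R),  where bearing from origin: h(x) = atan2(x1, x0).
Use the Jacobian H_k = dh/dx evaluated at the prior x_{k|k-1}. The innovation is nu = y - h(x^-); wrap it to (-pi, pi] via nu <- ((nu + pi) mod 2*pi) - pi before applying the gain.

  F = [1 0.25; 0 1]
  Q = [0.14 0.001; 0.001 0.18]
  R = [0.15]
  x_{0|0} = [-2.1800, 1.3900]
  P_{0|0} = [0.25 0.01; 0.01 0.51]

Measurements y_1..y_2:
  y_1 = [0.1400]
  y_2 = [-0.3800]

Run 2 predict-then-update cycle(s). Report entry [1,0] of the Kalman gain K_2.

step 1: x^-=[-1.8325, 1.3900]  P^-=[0.4269 0.1385; 0.1385 0.6900]  H_jac=[-0.2628 -0.3464]  S=[0.2875]  K=[-0.5570; -0.9580]  nu=[-2.3527]  x^+=[-0.5220, 3.6439]  P^+=[0.3377 -0.0149; -0.0149 0.4262]
step 2: x^-=[0.3890, 3.6439]  P^-=[0.4968 0.0926; 0.0926 0.6062]  H_jac=[-0.2713 0.0290]  S=[0.1856]  K=[-0.7118; -0.0408]  nu=[-1.8444]  x^+=[1.7019, 3.7191]  P^+=[0.4028 0.0872; 0.0872 0.6058]

K[1,0] = -0.0408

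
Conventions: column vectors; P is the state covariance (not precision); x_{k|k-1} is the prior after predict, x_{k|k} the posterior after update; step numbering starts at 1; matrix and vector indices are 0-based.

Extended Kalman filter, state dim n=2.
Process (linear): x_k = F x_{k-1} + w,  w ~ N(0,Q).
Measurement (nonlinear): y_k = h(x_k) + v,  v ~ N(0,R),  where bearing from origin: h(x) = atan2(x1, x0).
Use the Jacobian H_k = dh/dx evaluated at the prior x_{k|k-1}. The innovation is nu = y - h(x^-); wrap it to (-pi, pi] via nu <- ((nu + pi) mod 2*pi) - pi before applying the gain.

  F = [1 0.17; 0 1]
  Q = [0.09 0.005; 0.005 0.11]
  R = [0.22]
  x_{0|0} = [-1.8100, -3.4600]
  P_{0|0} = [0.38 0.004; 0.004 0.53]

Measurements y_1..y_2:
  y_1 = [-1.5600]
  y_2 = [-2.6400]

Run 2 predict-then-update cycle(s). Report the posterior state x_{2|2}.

x_post = [-2.9359, -3.5310]

step 1: x^-=[-2.3982, -3.4600]  P^-=[0.4867 0.0991; 0.0991 0.6400]  H_jac=[0.1952 -0.1353]  S=[0.2450]  K=[0.3330; -0.2745]  nu=[0.6169]  x^+=[-2.1928, -3.6293]  P^+=[0.4595 0.1215; 0.1215 0.6215]
step 2: x^-=[-2.8097, -3.6293]  P^-=[0.6088 0.2322; 0.2322 0.7315]  H_jac=[0.1723 -0.1334]  S=[0.2404]  K=[0.3074; -0.2395]  nu=[-0.4104]  x^+=[-2.9359, -3.5310]  P^+=[0.5860 0.2499; 0.2499 0.7178]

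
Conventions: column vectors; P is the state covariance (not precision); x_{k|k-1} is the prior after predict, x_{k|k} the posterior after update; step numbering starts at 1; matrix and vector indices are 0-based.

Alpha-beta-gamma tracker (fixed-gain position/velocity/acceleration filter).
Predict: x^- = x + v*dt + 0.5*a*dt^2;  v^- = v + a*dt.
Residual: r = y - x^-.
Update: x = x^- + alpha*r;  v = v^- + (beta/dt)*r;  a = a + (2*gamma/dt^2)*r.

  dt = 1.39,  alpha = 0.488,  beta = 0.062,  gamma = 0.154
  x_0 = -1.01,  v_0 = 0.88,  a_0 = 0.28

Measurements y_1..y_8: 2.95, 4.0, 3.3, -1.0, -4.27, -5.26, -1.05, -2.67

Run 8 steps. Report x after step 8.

step 1: x_pred=0.4837  r=2.4663  x^+=1.6873  v^+=1.3792  a^+=0.6732
step 2: x_pred=4.2547  r=-0.2547  x^+=4.1304  v^+=2.3035  a^+=0.6326
step 3: x_pred=7.9434  r=-4.6434  x^+=5.6774  v^+=2.9757  a^+=-0.1076
step 4: x_pred=9.7096  r=-10.7096  x^+=4.4833  v^+=2.3484  a^+=-1.8149
step 5: x_pred=5.9943  r=-10.2643  x^+=0.9853  v^+=-0.6322  a^+=-3.4511
step 6: x_pred=-3.2274  r=-2.0326  x^+=-4.2193  v^+=-5.5199  a^+=-3.7752
step 7: x_pred=-15.5390  r=14.4890  x^+=-8.4684  v^+=-10.1211  a^+=-1.4654
step 8: x_pred=-23.9524  r=21.2824  x^+=-13.5666  v^+=-11.2088  a^+=1.9272

x_post = -13.5666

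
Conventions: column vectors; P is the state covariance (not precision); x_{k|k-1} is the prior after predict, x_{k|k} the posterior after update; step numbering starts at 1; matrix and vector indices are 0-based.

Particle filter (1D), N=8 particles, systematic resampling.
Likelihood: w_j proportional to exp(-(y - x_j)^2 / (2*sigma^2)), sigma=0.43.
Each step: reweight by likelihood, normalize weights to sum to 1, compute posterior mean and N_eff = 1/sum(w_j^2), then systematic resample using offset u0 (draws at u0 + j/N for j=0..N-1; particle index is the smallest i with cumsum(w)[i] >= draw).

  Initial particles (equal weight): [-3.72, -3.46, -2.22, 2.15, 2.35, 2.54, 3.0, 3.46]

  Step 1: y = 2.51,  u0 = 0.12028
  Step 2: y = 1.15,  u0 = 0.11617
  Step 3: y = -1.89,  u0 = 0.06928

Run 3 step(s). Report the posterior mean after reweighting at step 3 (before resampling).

post_mean = 2.1530

step 1: w=[0.0000, 0.0000, 0.0000, 0.2171, 0.2876, 0.3075, 0.1610, 0.0268]  mean=2.4995  Neff=3.9839  idx=[3, 4, 4, 4, 5, 5, 6, 7]
step 2: w=[0.4819, 0.1466, 0.1466, 0.1466, 0.0388, 0.0388, 0.0007, 0.0000]  mean=2.2688  Neff=3.3362  idx=[0, 0, 0, 1, 1, 2, 3, 5]
step 3: w=[0.3283, 0.3283, 0.3283, 0.0037, 0.0037, 0.0037, 0.0037, 0.0000]  mean=2.1530  Neff=3.0913  idx=[0, 0, 0, 1, 1, 2, 2, 2]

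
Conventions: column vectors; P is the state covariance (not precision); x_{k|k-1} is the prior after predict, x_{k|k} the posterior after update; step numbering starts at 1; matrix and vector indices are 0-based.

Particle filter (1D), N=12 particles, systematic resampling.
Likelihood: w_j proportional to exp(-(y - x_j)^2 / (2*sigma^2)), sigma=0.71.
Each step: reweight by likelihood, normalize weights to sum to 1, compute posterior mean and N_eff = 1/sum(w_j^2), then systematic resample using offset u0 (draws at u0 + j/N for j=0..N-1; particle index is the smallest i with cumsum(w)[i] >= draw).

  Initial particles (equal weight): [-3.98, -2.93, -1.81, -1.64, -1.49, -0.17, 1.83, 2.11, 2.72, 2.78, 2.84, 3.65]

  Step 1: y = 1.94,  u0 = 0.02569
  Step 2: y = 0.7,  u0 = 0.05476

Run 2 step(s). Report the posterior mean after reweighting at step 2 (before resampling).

step 1: w=[0.0000, 0.0000, 0.0000, 0.0000, 0.0000, 0.0034, 0.2808, 0.2762, 0.1555, 0.1412, 0.1273, 0.0156]  mean=2.3299  Neff=4.6360  idx=[6, 6, 6, 6, 7, 7, 7, 8, 8, 9, 10, 10]
step 2: w=[0.1745, 0.1745, 0.1745, 0.1745, 0.0862, 0.0862, 0.0862, 0.0108, 0.0108, 0.0085, 0.0066, 0.0066]  mean=1.9430  Neff=6.9195  idx=[0, 0, 1, 1, 2, 2, 3, 3, 4, 5, 6, 8]

post_mean = 1.9430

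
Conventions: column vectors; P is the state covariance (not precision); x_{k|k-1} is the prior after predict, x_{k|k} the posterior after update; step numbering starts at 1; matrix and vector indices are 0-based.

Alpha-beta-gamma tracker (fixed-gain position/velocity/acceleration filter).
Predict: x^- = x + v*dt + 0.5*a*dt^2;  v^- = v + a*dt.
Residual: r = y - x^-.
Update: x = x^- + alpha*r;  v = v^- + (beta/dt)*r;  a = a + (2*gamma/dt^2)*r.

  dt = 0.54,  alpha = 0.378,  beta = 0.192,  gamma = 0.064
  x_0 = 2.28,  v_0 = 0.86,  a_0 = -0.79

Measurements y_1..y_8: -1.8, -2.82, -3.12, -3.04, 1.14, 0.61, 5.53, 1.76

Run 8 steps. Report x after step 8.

step 1: x_pred=2.6292  r=-4.4292  x^+=0.9550  v^+=-1.1414  a^+=-2.7342
step 2: x_pred=-0.0601  r=-2.7599  x^+=-1.1033  v^+=-3.5992  a^+=-3.9457
step 3: x_pred=-3.6222  r=0.5022  x^+=-3.4324  v^+=-5.5514  a^+=-3.7253
step 4: x_pred=-6.9733  r=3.9333  x^+=-5.4865  v^+=-6.1645  a^+=-1.9988
step 5: x_pred=-9.1068  r=10.2468  x^+=-5.2335  v^+=-3.6006  a^+=2.4991
step 6: x_pred=-6.8134  r=7.4234  x^+=-4.0074  v^+=0.3884  a^+=5.7577
step 7: x_pred=-2.9582  r=8.4882  x^+=0.2504  v^+=6.5156  a^+=9.4836
step 8: x_pred=5.1515  r=-3.3915  x^+=3.8695  v^+=10.4309  a^+=7.9949

x_post = 3.8695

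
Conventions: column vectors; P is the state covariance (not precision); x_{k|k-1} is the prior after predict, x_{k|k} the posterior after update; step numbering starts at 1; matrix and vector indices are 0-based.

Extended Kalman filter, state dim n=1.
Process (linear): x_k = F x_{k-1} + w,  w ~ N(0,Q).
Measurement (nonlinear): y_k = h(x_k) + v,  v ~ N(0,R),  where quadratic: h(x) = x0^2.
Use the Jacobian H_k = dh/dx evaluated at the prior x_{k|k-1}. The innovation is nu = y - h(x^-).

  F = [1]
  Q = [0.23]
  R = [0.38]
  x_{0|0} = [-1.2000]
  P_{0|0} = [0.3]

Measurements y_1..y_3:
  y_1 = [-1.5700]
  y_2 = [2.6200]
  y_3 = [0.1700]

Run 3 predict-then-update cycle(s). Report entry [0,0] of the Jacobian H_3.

H_jac[0,0] = -0.8272

step 1: x^-=[-1.2000]  P^-=[0.5300]  H_jac=[-2.4000]  S=[3.4328]  K=[-0.3705]  nu=[-3.0100]  x^+=[-0.0847]  P^+=[0.0587]
step 2: x^-=[-0.0847]  P^-=[0.2887]  H_jac=[-0.1693]  S=[0.3883]  K=[-0.1259]  nu=[2.6128]  x^+=[-0.4136]  P^+=[0.2825]
step 3: x^-=[-0.4136]  P^-=[0.5125]  H_jac=[-0.8272]  S=[0.7307]  K=[-0.5802]  nu=[-0.0011]  x^+=[-0.4130]  P^+=[0.2665]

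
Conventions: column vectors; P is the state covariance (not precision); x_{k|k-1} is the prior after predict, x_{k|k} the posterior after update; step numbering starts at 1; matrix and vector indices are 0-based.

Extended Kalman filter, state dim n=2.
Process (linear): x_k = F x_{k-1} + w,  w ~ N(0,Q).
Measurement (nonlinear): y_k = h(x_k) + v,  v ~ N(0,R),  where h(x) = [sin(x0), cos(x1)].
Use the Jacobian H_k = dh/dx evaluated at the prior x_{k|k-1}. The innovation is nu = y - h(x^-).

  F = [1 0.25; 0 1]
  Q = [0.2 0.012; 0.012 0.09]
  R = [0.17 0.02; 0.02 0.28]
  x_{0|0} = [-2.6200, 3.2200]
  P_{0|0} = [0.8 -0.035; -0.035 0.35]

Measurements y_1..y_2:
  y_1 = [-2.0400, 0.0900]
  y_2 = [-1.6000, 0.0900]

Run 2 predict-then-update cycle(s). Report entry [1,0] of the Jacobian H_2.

H_jac[1,0] = 0.0000

step 1: x^-=[-1.8150, 3.2200]  P^-=[1.0044 0.0645; 0.0645 0.4400]  H_jac=[-0.2418 0.0000; 0.0000 0.0783]  S=[0.2287 0.0188; 0.0188 0.2827]  K=[-1.0691 0.0889; -0.0786 0.1271]  nu=[-1.0697, 1.0869]  x^+=[-0.5748, 3.4423]  P^+=[0.7443 0.0448; 0.0448 0.4344]
step 2: x^-=[0.2857, 3.4423]  P^-=[0.9938 0.1654; 0.1654 0.5244]  H_jac=[0.9595 0.0000; 0.0000 0.2962]  S=[1.0849 0.0670; 0.0670 0.3260]  K=[0.8808 -0.0308; 0.1183 0.4521]  nu=[-1.8819, 1.0451]  x^+=[-1.4040, 3.6921]  P^+=[0.1554 0.0304; 0.0304 0.4354]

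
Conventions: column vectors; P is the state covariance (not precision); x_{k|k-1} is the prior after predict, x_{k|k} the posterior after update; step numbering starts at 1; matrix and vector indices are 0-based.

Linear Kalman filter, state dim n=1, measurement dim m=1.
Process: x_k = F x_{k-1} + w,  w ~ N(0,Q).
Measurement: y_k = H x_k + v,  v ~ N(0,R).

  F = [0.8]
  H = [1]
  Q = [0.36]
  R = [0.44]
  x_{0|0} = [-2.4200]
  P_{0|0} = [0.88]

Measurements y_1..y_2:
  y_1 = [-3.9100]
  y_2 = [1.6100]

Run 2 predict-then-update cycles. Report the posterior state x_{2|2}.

step 1: x^-=[-1.9360]  P^-=[0.9232]  S=[1.3632]  K=[0.6772]  nu=[-1.9740]  x^+=[-3.2729]  P^+=[0.2980]
step 2: x^-=[-2.6183]  P^-=[0.5507]  S=[0.9907]  K=[0.5559]  nu=[4.2283]  x^+=[-0.2679]  P^+=[0.2446]

x_post = [-0.2679]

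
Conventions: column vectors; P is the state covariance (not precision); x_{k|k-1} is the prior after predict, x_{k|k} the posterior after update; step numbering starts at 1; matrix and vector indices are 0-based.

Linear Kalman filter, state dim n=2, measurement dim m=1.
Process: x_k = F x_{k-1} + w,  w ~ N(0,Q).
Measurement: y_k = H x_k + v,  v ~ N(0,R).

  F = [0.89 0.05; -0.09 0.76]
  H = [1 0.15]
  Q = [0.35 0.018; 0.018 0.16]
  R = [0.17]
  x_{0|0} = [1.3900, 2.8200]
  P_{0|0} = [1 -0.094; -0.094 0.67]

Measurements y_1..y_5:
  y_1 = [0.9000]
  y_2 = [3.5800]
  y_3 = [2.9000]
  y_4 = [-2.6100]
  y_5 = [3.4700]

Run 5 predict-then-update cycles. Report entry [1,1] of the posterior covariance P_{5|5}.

P_post[1,1] = 0.4092

step 1: x^-=[1.3781, 2.0181]  P^-=[1.1354 -0.0998; -0.0998 0.5680]  S=[1.2882]  K=[0.8697; -0.0113]  nu=[-0.7808]  x^+=[0.6990, 2.0270]  P^+=[0.1609 -0.0871; -0.0871 0.5678]
step 2: x^-=[0.7235, 1.4776]  P^-=[0.4711 -0.0318; -0.0318 0.5012]  S=[0.6429]  K=[0.7254; 0.0674]  nu=[2.6349]  x^+=[2.6349, 1.6552]  P^+=[0.1328 -0.0633; -0.0633 0.4982]
step 3: x^-=[2.4278, 1.0208]  P^-=[0.4508 -0.0162; -0.0162 0.4575]  S=[0.6262]  K=[0.7160; 0.0837]  nu=[0.3190]  x^+=[2.6563, 1.0475]  P^+=[0.1298 -0.0537; -0.0537 0.4531]
step 4: x^-=[2.4165, 0.5571]  P^-=[0.4491 -0.0113; -0.0113 0.4301]  S=[0.6254]  K=[0.7154; 0.0851]  nu=[-5.1100]  x^+=[-1.2394, 0.1221]  P^+=[0.1290 -0.0494; -0.0494 0.4256]
step 5: x^-=[-1.0969, 0.2044]  P^-=[0.4489 -0.0093; -0.0093 0.4136]  S=[0.6254]  K=[0.7155; 0.0843]  nu=[4.5363]  x^+=[2.1489, 0.5867]  P^+=[0.1287 -0.0470; -0.0470 0.4092]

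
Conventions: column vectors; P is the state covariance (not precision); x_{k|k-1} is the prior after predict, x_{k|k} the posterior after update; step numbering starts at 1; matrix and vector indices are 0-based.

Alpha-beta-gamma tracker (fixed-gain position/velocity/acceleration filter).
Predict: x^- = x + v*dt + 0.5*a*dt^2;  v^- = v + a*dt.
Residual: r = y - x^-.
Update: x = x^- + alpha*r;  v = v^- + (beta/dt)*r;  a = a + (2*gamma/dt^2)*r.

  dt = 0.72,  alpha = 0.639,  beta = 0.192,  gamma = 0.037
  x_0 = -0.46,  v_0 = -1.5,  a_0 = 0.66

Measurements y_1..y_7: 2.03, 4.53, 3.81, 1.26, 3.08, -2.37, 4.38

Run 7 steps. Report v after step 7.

step 1: x_pred=-1.3689  r=3.3989  x^+=0.8030  v^+=-0.1184  a^+=1.1452
step 2: x_pred=1.0146  r=3.5154  x^+=3.2609  v^+=1.6436  a^+=1.6470
step 3: x_pred=4.8712  r=-1.0612  x^+=4.1931  v^+=2.5464  a^+=1.4955
step 4: x_pred=6.4142  r=-5.1542  x^+=3.1207  v^+=2.2488  a^+=0.7598
step 5: x_pred=4.9367  r=-1.8567  x^+=3.7503  v^+=2.3007  a^+=0.4947
step 6: x_pred=5.5350  r=-7.9050  x^+=0.4837  v^+=0.5489  a^+=-0.6337
step 7: x_pred=0.7147  r=3.6653  x^+=3.0568  v^+=1.0701  a^+=-0.1105

v_post = 1.0701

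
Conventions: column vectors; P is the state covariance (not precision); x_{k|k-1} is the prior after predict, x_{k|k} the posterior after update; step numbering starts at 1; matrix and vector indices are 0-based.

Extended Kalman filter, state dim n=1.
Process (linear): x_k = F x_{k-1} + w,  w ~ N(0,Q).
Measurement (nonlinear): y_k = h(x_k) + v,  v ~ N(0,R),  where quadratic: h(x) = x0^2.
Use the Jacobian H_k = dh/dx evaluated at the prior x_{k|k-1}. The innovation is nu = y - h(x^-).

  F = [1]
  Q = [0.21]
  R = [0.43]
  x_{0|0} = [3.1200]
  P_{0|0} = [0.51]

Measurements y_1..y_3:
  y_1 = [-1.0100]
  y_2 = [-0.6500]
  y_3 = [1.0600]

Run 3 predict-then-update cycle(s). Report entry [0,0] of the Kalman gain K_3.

K[0,0] = 0.3833

step 1: x^-=[3.1200]  P^-=[0.7200]  H_jac=[6.2400]  S=[28.4651]  K=[0.1578]  nu=[-10.7444]  x^+=[1.4242]  P^+=[0.0109]
step 2: x^-=[1.4242]  P^-=[0.2209]  H_jac=[2.8483]  S=[2.2219]  K=[0.2831]  nu=[-2.6782]  x^+=[0.6658]  P^+=[0.0427]
step 3: x^-=[0.6658]  P^-=[0.2527]  H_jac=[1.3317]  S=[0.8782]  K=[0.3833]  nu=[0.6167]  x^+=[0.9022]  P^+=[0.1238]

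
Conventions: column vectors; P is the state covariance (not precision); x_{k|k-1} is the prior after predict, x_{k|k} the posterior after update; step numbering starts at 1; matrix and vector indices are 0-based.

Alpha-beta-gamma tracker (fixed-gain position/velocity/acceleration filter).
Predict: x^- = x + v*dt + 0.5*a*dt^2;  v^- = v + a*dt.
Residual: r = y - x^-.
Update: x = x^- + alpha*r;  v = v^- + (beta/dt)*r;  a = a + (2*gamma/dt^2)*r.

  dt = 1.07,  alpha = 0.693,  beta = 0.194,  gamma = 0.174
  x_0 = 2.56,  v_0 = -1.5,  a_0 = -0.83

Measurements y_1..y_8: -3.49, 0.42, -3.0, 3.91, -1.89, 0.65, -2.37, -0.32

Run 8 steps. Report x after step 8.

x_post = 1.5680

step 1: x_pred=0.4799  r=-3.9699  x^+=-2.2713  v^+=-3.1079  a^+=-2.0367
step 2: x_pred=-6.7626  r=7.1826  x^+=-1.7850  v^+=-3.9848  a^+=0.1465
step 3: x_pred=-5.9650  r=2.9650  x^+=-3.9102  v^+=-3.2905  a^+=1.0477
step 4: x_pred=-6.8313  r=10.7413  x^+=0.6124  v^+=-0.2219  a^+=4.3126
step 5: x_pred=2.8437  r=-4.7337  x^+=-0.4367  v^+=3.5343  a^+=2.8738
step 6: x_pred=4.9901  r=-4.3401  x^+=1.9824  v^+=5.8224  a^+=1.5546
step 7: x_pred=9.1023  r=-11.4723  x^+=1.1520  v^+=5.4058  a^+=-1.9325
step 8: x_pred=5.8299  r=-6.1499  x^+=1.5680  v^+=2.2230  a^+=-3.8018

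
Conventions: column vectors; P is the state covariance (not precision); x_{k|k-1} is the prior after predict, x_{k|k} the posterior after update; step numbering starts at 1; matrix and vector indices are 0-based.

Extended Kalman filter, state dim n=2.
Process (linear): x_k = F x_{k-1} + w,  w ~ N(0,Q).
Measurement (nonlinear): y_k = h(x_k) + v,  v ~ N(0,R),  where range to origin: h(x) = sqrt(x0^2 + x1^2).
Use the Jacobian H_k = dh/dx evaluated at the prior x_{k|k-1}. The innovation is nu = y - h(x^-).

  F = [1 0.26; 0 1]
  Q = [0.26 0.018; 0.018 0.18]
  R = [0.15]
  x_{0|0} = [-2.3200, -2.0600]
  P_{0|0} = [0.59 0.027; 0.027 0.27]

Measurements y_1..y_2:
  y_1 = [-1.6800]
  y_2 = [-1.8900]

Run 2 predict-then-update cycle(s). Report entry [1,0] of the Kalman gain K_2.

K[1,0] = -0.2270

step 1: x^-=[-2.8556, -2.0600]  P^-=[0.8823 0.1152; 0.1152 0.4500]  H_jac=[-0.8110 -0.5850]  S=[0.9936]  K=[-0.7879; -0.3590]  nu=[-5.2011]  x^+=[1.2426, -0.1929]  P^+=[0.2654 -0.1659; -0.1659 0.3220]
step 2: x^-=[1.1924, -0.1929]  P^-=[0.4609 -0.0641; -0.0641 0.5020]  H_jac=[0.9872 -0.1597]  S=[0.6322]  K=[0.7359; -0.2270]  nu=[-3.0979]  x^+=[-1.0874, 0.5103]  P^+=[0.1185 0.0415; 0.0415 0.4694]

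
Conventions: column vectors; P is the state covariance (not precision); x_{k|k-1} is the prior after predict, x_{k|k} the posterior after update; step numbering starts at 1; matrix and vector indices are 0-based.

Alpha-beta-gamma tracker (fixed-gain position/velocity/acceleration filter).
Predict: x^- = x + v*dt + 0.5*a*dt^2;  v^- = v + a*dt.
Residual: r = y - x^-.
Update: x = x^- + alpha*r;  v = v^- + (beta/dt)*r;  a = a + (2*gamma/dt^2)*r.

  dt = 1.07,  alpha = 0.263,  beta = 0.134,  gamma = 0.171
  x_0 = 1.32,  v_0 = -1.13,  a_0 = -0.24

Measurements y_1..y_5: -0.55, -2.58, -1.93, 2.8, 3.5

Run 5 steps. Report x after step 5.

x_post = -1.4016

step 1: x_pred=-0.0265  r=-0.5235  x^+=-0.1642  v^+=-1.4524  a^+=-0.3964
step 2: x_pred=-1.9451  r=-0.6349  x^+=-2.1121  v^+=-1.9560  a^+=-0.5860
step 3: x_pred=-4.5405  r=2.6105  x^+=-3.8539  v^+=-2.2561  a^+=0.1938
step 4: x_pred=-6.1571  r=8.9571  x^+=-3.8014  v^+=-0.9271  a^+=2.8694
step 5: x_pred=-3.1508  r=6.6508  x^+=-1.4016  v^+=2.9760  a^+=4.8561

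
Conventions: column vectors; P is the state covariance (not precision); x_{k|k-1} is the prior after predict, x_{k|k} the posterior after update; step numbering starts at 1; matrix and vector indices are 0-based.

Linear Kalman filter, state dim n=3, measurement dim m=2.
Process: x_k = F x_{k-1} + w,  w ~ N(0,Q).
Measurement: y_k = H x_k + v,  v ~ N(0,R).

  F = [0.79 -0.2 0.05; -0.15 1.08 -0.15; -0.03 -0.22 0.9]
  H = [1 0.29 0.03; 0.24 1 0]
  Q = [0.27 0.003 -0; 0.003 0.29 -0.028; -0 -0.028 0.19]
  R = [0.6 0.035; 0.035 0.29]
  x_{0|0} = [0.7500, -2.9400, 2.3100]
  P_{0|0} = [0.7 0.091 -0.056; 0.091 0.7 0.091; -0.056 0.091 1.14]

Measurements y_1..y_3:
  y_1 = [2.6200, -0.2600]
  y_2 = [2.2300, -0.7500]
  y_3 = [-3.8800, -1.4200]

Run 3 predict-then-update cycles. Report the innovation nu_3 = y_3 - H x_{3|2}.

innov = [-5.4769, 0.3909]

step 1: x^-=[1.2960, -3.6342, 2.7033]  P^-=[0.7027 -0.1446 -0.0069; -0.1446 1.0864 -0.2463; -0.0069 -0.2463 1.1161]  S=[1.3065 0.3566; 0.3566 1.3474]  K=[0.5397 -0.1250; -0.0951 0.8057; 0.0172 -0.1885]  nu=[2.2968, 3.0632]  x^+=[2.1527, -1.3847, 2.1652]  P^+=[0.3492 -0.1012 -0.0137; -0.1012 0.2546 -0.0508; -0.0137 -0.0508 1.0701]
step 2: x^-=[2.0859, -2.1432, 2.1888]  P^-=[0.5327 -0.1933 0.0681; -0.1933 0.6675 -0.2807; 0.0681 -0.2807 1.0890]  S=[1.0769 0.1417; 0.1417 0.8954]  K=[0.4638 -0.1465; -0.1010 0.7097; 0.0580 -0.3044]  nu=[0.7000, 0.8926]  x^+=[2.2798, -1.5805, 1.9576]  P^+=[0.3011 -0.0985 0.0204; -0.0985 0.2259 -0.0911; 0.0204 -0.0911 1.0074]
step 3: x^-=[2.2150, -2.3425, 2.0412]  P^-=[0.5040 -0.1863 0.0965; -0.1863 0.6453 -0.3106; 0.0965 -0.3106 1.0509]  S=[1.0516 0.1353; 0.1353 0.8749]  K=[0.4492 -0.1441; -0.0983 0.7016; 0.0799 -0.3409]  nu=[-5.4769, 0.3909]  x^+=[-0.3017, -1.5300, 1.4701]  P^+=[0.2912 -0.0959 0.0381; -0.0959 0.2231 -0.1052; 0.0381 -0.1052 0.9498]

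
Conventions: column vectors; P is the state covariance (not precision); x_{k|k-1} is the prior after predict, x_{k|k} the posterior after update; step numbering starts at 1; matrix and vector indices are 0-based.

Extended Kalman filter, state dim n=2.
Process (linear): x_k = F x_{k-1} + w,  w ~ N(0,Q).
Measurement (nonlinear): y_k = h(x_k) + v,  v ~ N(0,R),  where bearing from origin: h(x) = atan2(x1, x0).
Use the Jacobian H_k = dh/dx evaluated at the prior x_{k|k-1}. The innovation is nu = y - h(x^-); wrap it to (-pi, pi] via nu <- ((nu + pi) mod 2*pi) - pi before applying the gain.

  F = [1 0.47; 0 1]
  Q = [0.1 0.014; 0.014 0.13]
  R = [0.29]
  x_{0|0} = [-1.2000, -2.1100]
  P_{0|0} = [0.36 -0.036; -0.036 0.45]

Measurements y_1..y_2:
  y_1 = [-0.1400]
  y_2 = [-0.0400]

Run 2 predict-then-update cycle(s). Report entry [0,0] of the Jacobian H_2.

H_jac[0,0] = 0.1675

step 1: x^-=[-2.1917, -2.1100]  P^-=[0.5256 0.1895; 0.1895 0.5800]  H_jac=[0.2280 -0.2368]  S=[0.3294]  K=[0.2275; -0.2858]  nu=[2.2352]  x^+=[-1.6832, -2.7489]  P^+=[0.5085 0.2109; 0.2109 0.5531]
step 2: x^-=[-2.9751, -2.7489]  P^-=[0.9290 0.4849; 0.4849 0.6831]  H_jac=[0.1675 -0.1813]  S=[0.3091]  K=[0.2191; -0.1379]  nu=[2.3557]  x^+=[-2.4590, -3.0738]  P^+=[0.9141 0.4942; 0.4942 0.6772]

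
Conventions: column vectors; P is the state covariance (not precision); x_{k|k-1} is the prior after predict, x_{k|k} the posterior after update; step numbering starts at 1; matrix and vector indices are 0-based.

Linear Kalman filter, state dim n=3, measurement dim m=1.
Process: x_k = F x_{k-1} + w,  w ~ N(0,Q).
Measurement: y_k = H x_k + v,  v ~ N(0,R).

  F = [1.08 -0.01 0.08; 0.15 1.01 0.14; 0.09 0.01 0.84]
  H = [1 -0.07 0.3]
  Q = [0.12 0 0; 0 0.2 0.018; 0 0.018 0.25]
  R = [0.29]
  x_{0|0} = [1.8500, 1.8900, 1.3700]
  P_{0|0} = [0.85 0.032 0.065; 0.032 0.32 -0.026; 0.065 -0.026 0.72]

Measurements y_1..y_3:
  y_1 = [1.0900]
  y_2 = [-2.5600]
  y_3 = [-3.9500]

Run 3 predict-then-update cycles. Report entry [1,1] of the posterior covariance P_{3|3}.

P_post[1,1] = 1.0681

step 1: x^-=[2.0887, 2.3782, 1.3362]  P^-=[1.1267 0.1859 0.1909; 0.1859 0.5647 0.1072; 0.1909 0.1073 0.7744]  S=[1.5731]  K=[0.7443; 0.1135; 0.2643]  nu=[-1.2331]  x^+=[1.1709, 2.2382, 1.0103]  P^+=[0.2551 0.0530 -0.1185; 0.0530 0.5445 0.0601; -0.1185 0.0601 0.6645]
step 2: x^-=[1.3230, 2.5777, 0.9764]  P^-=[0.4002 0.0864 -0.0389; 0.0864 0.8023 0.1446; -0.0389 0.1446 0.7042]  S=[0.7159]  K=[0.5342; 0.1029; 0.2266]  nu=[-3.9955]  x^+=[-0.8113, 2.1665, 0.0711]  P^+=[0.1959 0.0471 -0.1256; 0.0471 0.7947 0.1279; -0.1256 0.1279 0.6674]
step 3: x^-=[-0.8921, 2.0765, 0.0083]  P^-=[0.3299 0.0721 -0.0515; 0.0721 1.0733 0.2028; -0.0515 0.2028 0.7059]  S=[0.6392]  K=[0.4841; 0.0905; 0.2285]  nu=[-2.9150]  x^+=[-2.3032, 1.8126, -0.6577]  P^+=[0.1801 0.0441 -0.1222; 0.0441 1.0681 0.1896; -0.1222 0.1896 0.6725]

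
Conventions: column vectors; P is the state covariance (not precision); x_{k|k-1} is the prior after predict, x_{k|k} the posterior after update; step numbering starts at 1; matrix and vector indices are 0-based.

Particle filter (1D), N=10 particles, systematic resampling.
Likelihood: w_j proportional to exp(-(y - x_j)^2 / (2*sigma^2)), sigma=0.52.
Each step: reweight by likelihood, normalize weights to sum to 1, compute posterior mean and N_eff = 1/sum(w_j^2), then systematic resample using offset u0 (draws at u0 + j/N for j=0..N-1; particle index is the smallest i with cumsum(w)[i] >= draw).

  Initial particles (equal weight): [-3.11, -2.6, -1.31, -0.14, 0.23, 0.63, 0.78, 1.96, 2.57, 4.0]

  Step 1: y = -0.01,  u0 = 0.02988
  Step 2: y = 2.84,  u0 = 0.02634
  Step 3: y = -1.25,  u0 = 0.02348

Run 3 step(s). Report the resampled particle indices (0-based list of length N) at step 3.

resampled_idx = [0, 0, 1, 1, 2, 3, 3, 5, 6, 8]

step 1: w=[0.0000, 0.0000, 0.0163, 0.3594, 0.3333, 0.1738, 0.1169, 0.0003, 0.0000, 0.0000]  mean=0.2063  Neff=3.5164  idx=[3, 3, 3, 3, 4, 4, 4, 5, 5, 6]
step 2: w=[0.0001, 0.0001, 0.0001, 0.0001, 0.0053, 0.0053, 0.0053, 0.1867, 0.1867, 0.6103]  mean=0.7148  Neff=2.2612  idx=[7, 7, 8, 8, 9, 9, 9, 9, 9, 9]
step 3: w=[0.1659, 0.1659, 0.1659, 0.1659, 0.0561, 0.0561, 0.0561, 0.0561, 0.0561, 0.0561]  mean=0.6805  Neff=7.7558  idx=[0, 0, 1, 1, 2, 3, 3, 5, 6, 8]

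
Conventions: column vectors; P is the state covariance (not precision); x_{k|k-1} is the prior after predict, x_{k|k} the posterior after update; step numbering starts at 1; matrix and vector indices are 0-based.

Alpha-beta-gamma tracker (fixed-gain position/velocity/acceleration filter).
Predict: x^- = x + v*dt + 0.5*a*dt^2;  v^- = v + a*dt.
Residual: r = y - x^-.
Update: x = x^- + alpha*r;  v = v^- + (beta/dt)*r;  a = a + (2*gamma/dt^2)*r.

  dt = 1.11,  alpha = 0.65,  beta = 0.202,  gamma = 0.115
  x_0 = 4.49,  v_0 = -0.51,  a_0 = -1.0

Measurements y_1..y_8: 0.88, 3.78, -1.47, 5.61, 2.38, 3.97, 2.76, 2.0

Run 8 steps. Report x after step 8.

x_post = 4.5684

step 1: x_pred=3.3079  r=-2.4279  x^+=1.7297  v^+=-2.0618  a^+=-1.4532
step 2: x_pred=-1.4541  r=5.2341  x^+=1.9481  v^+=-2.7224  a^+=-0.4761
step 3: x_pred=-1.3671  r=-0.1029  x^+=-1.4340  v^+=-3.2696  a^+=-0.4953
step 4: x_pred=-5.3684  r=10.9784  x^+=1.7676  v^+=-1.8216  a^+=1.5540
step 5: x_pred=0.7030  r=1.6770  x^+=1.7930  v^+=0.2086  a^+=1.8671
step 6: x_pred=3.1748  r=0.7952  x^+=3.6917  v^+=2.4258  a^+=2.0155
step 7: x_pred=7.6259  r=-4.8659  x^+=4.4631  v^+=3.7775  a^+=1.1072
step 8: x_pred=9.3382  r=-7.3382  x^+=4.5684  v^+=3.6711  a^+=-0.2626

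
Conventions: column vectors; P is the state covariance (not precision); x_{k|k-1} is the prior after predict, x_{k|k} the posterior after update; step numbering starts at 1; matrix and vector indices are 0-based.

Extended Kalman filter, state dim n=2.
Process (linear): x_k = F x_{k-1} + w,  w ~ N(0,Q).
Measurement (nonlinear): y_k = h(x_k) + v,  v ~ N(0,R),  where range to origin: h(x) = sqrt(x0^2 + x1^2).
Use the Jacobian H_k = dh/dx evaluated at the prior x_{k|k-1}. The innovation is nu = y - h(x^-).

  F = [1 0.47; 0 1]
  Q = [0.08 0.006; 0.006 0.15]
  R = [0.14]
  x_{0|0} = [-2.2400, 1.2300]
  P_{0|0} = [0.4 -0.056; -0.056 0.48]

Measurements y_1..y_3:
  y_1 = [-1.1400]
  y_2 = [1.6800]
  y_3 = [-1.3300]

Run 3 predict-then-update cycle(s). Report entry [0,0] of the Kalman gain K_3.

K[0,0] = 0.9661

step 1: x^-=[-1.6619, 1.2300]  P^-=[0.5334 0.1756; 0.1756 0.6300]  H_jac=[-0.8038 0.5949]  S=[0.5396]  K=[-0.6009; 0.4330]  nu=[-3.2076]  x^+=[0.2655, -0.1587]  P^+=[0.3385 0.3160; 0.3160 0.5288]
step 2: x^-=[0.1909, -0.1587]  P^-=[0.8324 0.5706; 0.5706 0.6788]  H_jac=[0.7690 -0.6393]  S=[0.3487]  K=[0.7896; 0.0136]  nu=[1.4317]  x^+=[1.3214, -0.1392]  P^+=[0.6150 0.5668; 0.5668 0.6788]
step 3: x^-=[1.2560, -0.1392]  P^-=[1.3777 0.8918; 0.8918 0.8288]  H_jac=[0.9939 -0.1102]  S=[1.3157]  K=[0.9661; 0.6043]  nu=[-2.5937]  x^+=[-1.2497, -1.7066]  P^+=[0.1498 0.1237; 0.1237 0.3483]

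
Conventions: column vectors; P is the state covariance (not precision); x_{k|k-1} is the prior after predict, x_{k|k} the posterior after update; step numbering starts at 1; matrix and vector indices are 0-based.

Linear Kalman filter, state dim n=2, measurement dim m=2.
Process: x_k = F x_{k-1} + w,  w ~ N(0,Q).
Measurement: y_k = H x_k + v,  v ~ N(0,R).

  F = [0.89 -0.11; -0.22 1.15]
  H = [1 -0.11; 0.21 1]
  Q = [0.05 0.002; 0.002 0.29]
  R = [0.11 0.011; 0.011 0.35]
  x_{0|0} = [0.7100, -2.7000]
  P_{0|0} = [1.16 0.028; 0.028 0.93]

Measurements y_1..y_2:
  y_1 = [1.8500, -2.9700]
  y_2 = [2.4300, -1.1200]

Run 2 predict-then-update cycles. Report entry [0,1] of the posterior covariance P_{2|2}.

P_post[0,1] = 0.0026

step 1: x^-=[0.9289, -3.2612]  P^-=[0.9746 -0.3134; -0.3134 1.5619]  S=[1.1725 -0.2623; -0.2623 1.8232]  K=[0.8755 0.0663; -0.2379 0.7863]  nu=[0.5624, 0.0961]  x^+=[1.4276, -3.3194]  P^+=[0.0984 0.0122; 0.0122 0.2700]
step 2: x^-=[1.6357, -4.1314]  P^-=[0.1288 -0.0387; -0.0387 0.6457]  S=[0.2551 -0.0707; -0.0707 0.9852]  K=[0.5288 0.0262; -0.2556 0.6289]  nu=[0.3398, 2.6679]  x^+=[1.8853, -2.5405]  P^+=[0.0587 0.0026; 0.0026 0.2167]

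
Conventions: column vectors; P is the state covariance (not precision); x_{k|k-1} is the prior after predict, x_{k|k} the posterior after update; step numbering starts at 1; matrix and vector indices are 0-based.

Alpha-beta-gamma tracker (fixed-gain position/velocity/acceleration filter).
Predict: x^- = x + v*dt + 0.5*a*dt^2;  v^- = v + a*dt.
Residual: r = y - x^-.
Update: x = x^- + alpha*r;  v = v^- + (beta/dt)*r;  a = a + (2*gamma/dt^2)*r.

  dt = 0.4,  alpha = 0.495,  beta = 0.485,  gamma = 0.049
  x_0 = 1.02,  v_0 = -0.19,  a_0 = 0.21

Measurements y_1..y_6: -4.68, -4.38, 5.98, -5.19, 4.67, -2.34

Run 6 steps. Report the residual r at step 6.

resid = -7.6766

step 1: x_pred=0.9608  r=-5.6408  x^+=-1.8314  v^+=-6.9455  a^+=-3.2450
step 2: x_pred=-4.8692  r=0.4892  x^+=-4.6270  v^+=-7.6503  a^+=-2.9454
step 3: x_pred=-7.9228  r=13.9028  x^+=-1.0409  v^+=8.0287  a^+=5.5701
step 4: x_pred=2.6162  r=-7.8062  x^+=-1.2479  v^+=0.7917  a^+=0.7888
step 5: x_pred=-0.8681  r=5.5381  x^+=1.8733  v^+=7.8222  a^+=4.1809
step 6: x_pred=5.3366  r=-7.6766  x^+=1.5367  v^+=0.1867  a^+=-0.5210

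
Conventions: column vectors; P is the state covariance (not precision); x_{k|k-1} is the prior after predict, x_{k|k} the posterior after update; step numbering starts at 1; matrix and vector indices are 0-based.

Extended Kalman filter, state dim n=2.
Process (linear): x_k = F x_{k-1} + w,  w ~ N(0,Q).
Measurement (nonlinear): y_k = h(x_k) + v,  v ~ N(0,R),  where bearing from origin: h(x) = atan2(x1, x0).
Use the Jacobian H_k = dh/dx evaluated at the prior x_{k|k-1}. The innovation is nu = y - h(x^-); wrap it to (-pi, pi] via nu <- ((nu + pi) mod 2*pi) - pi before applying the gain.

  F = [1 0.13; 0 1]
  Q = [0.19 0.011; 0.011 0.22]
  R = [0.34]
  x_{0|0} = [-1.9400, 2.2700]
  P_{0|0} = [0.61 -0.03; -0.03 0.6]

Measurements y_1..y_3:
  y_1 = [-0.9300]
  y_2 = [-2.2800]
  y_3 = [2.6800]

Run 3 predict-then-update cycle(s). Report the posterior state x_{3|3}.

x_post = [-1.1011, 3.4818]

step 1: x^-=[-1.6449, 2.2700]  P^-=[0.8023 0.0590; 0.0590 0.8200]  H_jac=[-0.2889 -0.2093]  S=[0.4500]  K=[-0.5425; -0.4193]  nu=[-3.1279]  x^+=[0.0518, 3.5815]  P^+=[0.6699 -0.0434; -0.0434 0.7409]
step 2: x^-=[0.5174, 3.5815]  P^-=[0.8612 0.0640; 0.0640 0.9609]  H_jac=[-0.2735 0.0395]  S=[0.4045]  K=[-0.5760; 0.0506]  nu=[2.5759]  x^+=[-0.9662, 3.7118]  P^+=[0.7270 0.0758; 0.0758 0.9599]
step 3: x^-=[-0.4837, 3.7118]  P^-=[0.9529 0.2115; 0.2115 1.1799]  H_jac=[-0.2649 -0.0345]  S=[0.4121]  K=[-0.6302; -0.2348]  nu=[0.9796]  x^+=[-1.1011, 3.4818]  P^+=[0.7892 0.1506; 0.1506 1.1571]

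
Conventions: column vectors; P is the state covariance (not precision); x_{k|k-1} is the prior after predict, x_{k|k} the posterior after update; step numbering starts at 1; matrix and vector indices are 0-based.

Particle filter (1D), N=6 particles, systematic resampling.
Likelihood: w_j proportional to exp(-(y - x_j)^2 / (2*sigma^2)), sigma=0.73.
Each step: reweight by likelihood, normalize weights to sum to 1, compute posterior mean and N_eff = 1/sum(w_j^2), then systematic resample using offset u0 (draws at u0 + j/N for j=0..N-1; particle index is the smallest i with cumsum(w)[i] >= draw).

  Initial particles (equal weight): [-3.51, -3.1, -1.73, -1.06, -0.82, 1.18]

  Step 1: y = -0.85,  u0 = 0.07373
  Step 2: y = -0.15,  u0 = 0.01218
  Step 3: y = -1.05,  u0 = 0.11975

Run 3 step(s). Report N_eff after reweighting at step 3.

N_eff = 5.8911

step 1: w=[0.0005, 0.0035, 0.1955, 0.3880, 0.4040, 0.0085]  mean=-1.0835  Neff=2.8404  idx=[2, 3, 3, 3, 4, 4]
step 2: w=[0.0345, 0.1649, 0.1649, 0.1649, 0.2354, 0.2354]  mean=-0.9701  Neff=5.1654  idx=[0, 1, 2, 3, 4, 5]
step 3: w=[0.1167, 0.1801, 0.1801, 0.1801, 0.1714, 0.1714]  mean=-1.0559  Neff=5.8911  idx=[1, 1, 2, 3, 4, 5]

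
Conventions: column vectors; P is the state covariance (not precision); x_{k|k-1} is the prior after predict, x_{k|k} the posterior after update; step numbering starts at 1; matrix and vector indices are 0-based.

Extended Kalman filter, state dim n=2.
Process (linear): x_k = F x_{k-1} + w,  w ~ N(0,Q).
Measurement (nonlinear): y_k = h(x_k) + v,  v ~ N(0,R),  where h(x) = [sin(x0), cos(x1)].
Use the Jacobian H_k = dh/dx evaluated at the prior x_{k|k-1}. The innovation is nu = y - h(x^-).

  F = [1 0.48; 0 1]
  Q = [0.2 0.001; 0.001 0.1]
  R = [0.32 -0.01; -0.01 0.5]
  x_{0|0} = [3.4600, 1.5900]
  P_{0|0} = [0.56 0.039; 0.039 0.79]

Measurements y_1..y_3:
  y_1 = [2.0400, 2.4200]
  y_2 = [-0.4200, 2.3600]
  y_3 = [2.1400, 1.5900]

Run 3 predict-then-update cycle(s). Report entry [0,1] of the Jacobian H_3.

H_jac[0,1] = 0.0000

step 1: x^-=[4.2232, 1.5900]  P^-=[0.9795 0.4192; 0.4192 0.8900]  H_jac=[-0.4699 0.0000; 0.0000 -0.9998]  S=[0.5363 0.1870; 0.1870 1.3897]  K=[-0.7902 -0.1953; -0.1512 -0.6200]  nu=[2.9227, 2.4392]  x^+=[1.4374, -0.3641]  P^+=[0.5339 0.0898; 0.0898 0.3085]
step 2: x^-=[1.2626, -0.3641]  P^-=[0.8912 0.2389; 0.2389 0.4085]  H_jac=[0.3033 0.0000; 0.0000 0.3562]  S=[0.4020 0.0158; 0.0158 0.5518]  K=[0.6671 0.1351; 0.1701 0.2588]  nu=[-1.3729, 1.4256]  x^+=[0.5393, -0.2287]  P^+=[0.6994 0.1709; 0.1709 0.3586]
step 3: x^-=[0.4295, -0.2287]  P^-=[1.1460 0.3440; 0.3440 0.4586]  H_jac=[0.9092 0.0000; 0.0000 0.2267]  S=[1.2673 0.0609; 0.0609 0.5236]  K=[0.8196 0.0536; 0.2386 0.1708]  nu=[1.7236, 0.6160]  x^+=[1.8752, 0.2877]  P^+=[0.2879 0.0821; 0.0821 0.3662]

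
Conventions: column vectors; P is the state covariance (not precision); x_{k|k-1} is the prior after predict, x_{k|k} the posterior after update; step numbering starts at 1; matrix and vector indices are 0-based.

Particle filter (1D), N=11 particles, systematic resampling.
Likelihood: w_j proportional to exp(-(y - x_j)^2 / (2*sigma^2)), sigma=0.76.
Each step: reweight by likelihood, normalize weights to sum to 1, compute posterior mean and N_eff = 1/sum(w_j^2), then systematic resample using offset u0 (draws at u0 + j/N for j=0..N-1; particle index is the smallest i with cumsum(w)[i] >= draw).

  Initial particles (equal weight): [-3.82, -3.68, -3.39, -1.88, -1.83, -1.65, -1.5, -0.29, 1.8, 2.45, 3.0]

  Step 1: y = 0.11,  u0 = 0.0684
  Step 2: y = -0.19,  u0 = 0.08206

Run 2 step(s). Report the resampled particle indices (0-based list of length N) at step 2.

resampled_idx = [2, 3, 3, 4, 5, 6, 6, 7, 8, 9, 9]

step 1: w=[0.0000, 0.0000, 0.0000, 0.0268, 0.0318, 0.0566, 0.0876, 0.7196, 0.0697, 0.0072, 0.0006]  mean=-0.3972  Neff=1.8681  idx=[5, 6, 7, 7, 7, 7, 7, 7, 7, 7, 8]
step 2: w=[0.0189, 0.0271, 0.1188, 0.1188, 0.1188, 0.1188, 0.1188, 0.1188, 0.1188, 0.1188, 0.0039]  mean=-0.3404  Neff=8.7767  idx=[2, 3, 3, 4, 5, 6, 6, 7, 8, 9, 9]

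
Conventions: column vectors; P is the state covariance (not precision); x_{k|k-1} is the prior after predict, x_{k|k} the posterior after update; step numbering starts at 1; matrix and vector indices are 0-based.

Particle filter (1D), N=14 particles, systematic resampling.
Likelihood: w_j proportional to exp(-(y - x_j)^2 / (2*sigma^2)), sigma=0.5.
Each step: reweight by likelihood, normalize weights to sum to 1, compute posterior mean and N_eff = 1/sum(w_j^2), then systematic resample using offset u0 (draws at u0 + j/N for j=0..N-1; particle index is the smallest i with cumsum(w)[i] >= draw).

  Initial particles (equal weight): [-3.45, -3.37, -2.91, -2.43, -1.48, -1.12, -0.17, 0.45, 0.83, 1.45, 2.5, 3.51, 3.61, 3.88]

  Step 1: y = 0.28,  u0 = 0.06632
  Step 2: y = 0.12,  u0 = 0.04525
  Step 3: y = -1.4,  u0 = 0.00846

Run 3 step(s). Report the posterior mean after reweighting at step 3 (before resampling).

post_mean = -0.1511

step 1: w=[0.0000, 0.0000, 0.0000, 0.0000, 0.0009, 0.0088, 0.2973, 0.4207, 0.2434, 0.0288, 0.0000, 0.0000, 0.0000, 0.0000]  mean=0.3714  Neff=3.0720  idx=[6, 6, 6, 6, 7, 7, 7, 7, 7, 7, 8, 8, 8, 9]
step 2: w=[0.0906, 0.0906, 0.0906, 0.0906, 0.0862, 0.0862, 0.0862, 0.0862, 0.0862, 0.0862, 0.0391, 0.0391, 0.0391, 0.0031]  mean=0.2730  Neff=12.1941  idx=[0, 1, 2, 2, 3, 4, 5, 6, 6, 7, 8, 9, 10, 12]
step 3: w=[0.1940, 0.1940, 0.1940, 0.1940, 0.1940, 0.0043, 0.0043, 0.0043, 0.0043, 0.0043, 0.0043, 0.0043, 0.0002, 0.0002]  mean=-0.1511  Neff=5.3124  idx=[0, 0, 0, 1, 1, 1, 2, 2, 2, 3, 3, 4, 4, 4]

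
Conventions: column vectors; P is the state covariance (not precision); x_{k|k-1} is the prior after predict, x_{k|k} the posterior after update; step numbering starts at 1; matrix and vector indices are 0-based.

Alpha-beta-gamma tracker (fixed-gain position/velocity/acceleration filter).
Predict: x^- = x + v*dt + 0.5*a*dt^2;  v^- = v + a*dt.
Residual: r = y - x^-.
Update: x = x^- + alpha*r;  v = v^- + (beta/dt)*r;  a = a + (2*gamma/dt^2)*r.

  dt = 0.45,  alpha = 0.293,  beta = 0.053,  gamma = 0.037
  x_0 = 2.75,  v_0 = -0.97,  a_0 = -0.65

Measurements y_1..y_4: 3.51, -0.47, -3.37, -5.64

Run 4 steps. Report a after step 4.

step 1: x_pred=2.2477  r=1.2623  x^+=2.6175  v^+=-1.1138  a^+=-0.1887
step 2: x_pred=2.0972  r=-2.5672  x^+=1.3450  v^+=-1.5011  a^+=-1.1269
step 3: x_pred=0.5554  r=-3.9254  x^+=-0.5947  v^+=-2.4705  a^+=-2.5613
step 4: x_pred=-1.9658  r=-3.6742  x^+=-3.0423  v^+=-4.0559  a^+=-3.9040

a_post = -3.9040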